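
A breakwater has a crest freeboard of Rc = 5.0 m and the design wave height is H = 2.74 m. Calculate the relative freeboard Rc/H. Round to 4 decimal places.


Relative freeboard = Rc / H
= 5.0 / 2.74
= 1.8248

1.8248


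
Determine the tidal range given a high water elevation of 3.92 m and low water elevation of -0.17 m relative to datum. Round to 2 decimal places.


Tidal range = High water - Low water
Tidal range = 3.92 - (-0.17)
Tidal range = 4.09 m

4.09


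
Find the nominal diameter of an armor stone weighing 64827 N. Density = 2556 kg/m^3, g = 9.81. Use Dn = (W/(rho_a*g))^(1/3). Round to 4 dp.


V = W / (rho_a * g)
V = 64827 / (2556 * 9.81)
V = 64827 / 25074.36
V = 2.585390 m^3
Dn = V^(1/3) = 2.585390^(1/3)
Dn = 1.3725 m

1.3725


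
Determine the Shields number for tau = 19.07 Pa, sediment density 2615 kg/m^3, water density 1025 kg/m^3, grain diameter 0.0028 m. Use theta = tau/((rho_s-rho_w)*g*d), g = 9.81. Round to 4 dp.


theta = tau / ((rho_s - rho_w) * g * d)
rho_s - rho_w = 2615 - 1025 = 1590
Denominator = 1590 * 9.81 * 0.0028 = 43.674120
theta = 19.07 / 43.674120
theta = 0.4366

0.4366


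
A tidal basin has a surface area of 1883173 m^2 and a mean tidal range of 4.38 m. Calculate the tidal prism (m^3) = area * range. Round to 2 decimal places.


Tidal prism = Area * Tidal range
P = 1883173 * 4.38
P = 8248297.74 m^3

8248297.74


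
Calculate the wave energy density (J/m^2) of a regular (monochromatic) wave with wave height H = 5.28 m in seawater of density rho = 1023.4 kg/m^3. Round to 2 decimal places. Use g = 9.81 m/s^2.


E = (1/8) * rho * g * H^2
E = (1/8) * 1023.4 * 9.81 * 5.28^2
E = 0.125 * 1023.4 * 9.81 * 27.8784
E = 34985.84 J/m^2

34985.84


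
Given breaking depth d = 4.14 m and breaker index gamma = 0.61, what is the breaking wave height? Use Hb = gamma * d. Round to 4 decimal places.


Hb = gamma * d
Hb = 0.61 * 4.14
Hb = 2.5254 m

2.5254


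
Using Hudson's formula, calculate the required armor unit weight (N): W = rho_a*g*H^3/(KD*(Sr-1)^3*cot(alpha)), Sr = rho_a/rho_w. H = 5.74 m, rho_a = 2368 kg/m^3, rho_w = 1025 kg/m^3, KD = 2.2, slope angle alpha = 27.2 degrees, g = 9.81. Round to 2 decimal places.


Sr = rho_a / rho_w = 2368 / 1025 = 2.310244
(Sr - 1) = 1.310244
(Sr - 1)^3 = 2.249347
cot(27.2) = 1 / tan(27.2) = 1 / 0.513930 = 1.945790
Numerator = 2368 * 9.81 * 5.74^3 = 4393254.7031
Denominator = 2.2 * 2.249347 * 1.945790 = 9.628863
W = 4393254.7031 / 9.628863
W = 456258.94 N

456258.94


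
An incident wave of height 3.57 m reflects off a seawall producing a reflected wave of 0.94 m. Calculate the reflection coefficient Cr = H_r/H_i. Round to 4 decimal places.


Cr = H_r / H_i
Cr = 0.94 / 3.57
Cr = 0.2633

0.2633


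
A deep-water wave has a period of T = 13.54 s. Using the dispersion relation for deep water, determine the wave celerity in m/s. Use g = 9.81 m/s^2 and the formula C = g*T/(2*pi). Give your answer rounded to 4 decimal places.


We use the deep-water celerity formula:
C = g * T / (2 * pi)
C = 9.81 * 13.54 / (2 * 3.14159...)
C = 132.827400 / 6.283185
C = 21.1401 m/s

21.1401


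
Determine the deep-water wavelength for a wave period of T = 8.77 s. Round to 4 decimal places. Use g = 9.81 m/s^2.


L0 = g * T^2 / (2 * pi)
L0 = 9.81 * 8.77^2 / (2 * pi)
L0 = 9.81 * 76.9129 / 6.28319
L0 = 754.5155 / 6.28319
L0 = 120.0849 m

120.0849


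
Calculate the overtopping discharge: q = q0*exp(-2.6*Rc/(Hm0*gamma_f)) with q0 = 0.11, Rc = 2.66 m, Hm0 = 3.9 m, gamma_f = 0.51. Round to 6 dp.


q = q0 * exp(-2.6 * Rc / (Hm0 * gamma_f))
Exponent = -2.6 * 2.66 / (3.9 * 0.51)
= -2.6 * 2.66 / 1.9890
= -3.477124
exp(-3.477124) = 0.030896
q = 0.11 * 0.030896
q = 0.003399 m^3/s/m

0.003399


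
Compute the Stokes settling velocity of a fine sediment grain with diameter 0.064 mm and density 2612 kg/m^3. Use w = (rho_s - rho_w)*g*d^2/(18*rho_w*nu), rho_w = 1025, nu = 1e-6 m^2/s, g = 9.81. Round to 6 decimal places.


w = (rho_s - rho_w) * g * d^2 / (18 * rho_w * nu)
d = 0.064 mm = 0.000064 m
rho_s - rho_w = 2612 - 1025 = 1587
Numerator = 1587 * 9.81 * (0.000064)^2 = 0.000063768453
Denominator = 18 * 1025 * 1e-6 = 0.018450
w = 0.003456 m/s

0.003456


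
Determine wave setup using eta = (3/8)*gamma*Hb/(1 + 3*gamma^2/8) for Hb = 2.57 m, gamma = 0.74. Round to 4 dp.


eta = (3/8) * gamma * Hb / (1 + 3*gamma^2/8)
Numerator = (3/8) * 0.74 * 2.57 = 0.713175
Denominator = 1 + 3*0.74^2/8 = 1 + 0.205350 = 1.205350
eta = 0.713175 / 1.205350
eta = 0.5917 m

0.5917


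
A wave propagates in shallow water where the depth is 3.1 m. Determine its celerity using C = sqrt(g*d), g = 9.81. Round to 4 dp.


Using the shallow-water approximation:
C = sqrt(g * d) = sqrt(9.81 * 3.1)
C = sqrt(30.4110)
C = 5.5146 m/s

5.5146


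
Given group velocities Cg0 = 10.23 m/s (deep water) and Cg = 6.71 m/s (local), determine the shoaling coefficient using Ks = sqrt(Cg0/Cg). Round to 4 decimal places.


Ks = sqrt(Cg0 / Cg)
Ks = sqrt(10.23 / 6.71)
Ks = sqrt(1.5246)
Ks = 1.2347

1.2347


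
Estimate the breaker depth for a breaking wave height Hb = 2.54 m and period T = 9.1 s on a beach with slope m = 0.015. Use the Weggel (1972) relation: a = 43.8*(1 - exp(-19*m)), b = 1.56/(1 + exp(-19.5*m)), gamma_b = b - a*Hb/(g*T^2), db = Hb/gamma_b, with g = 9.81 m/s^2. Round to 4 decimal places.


a = 43.8 * (1 - exp(-19 * m))
exp(-19 * 0.015) = exp(-0.2850) = 0.752014
a = 43.8 * (1 - 0.752014) = 10.861776
b = 1.56 / (1 + exp(-19.5 * m))
exp(-19.5 * 0.015) = exp(-0.2925) = 0.746395
b = 1.56 / (1 + 0.746395) = 0.893269
Hb / (g * T^2) = 2.54 / (9.81 * 9.1^2) = 2.54 / 812.3661 = 0.00312667
gamma_b = b - a * Hb/(g*T^2) = 0.893269 - 10.861776 * 0.00312667 = 0.859307
db = Hb / gamma_b = 2.54 / 0.859307
db = 2.9559 m

2.9559


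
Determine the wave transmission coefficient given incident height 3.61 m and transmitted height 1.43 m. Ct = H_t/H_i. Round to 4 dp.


Ct = H_t / H_i
Ct = 1.43 / 3.61
Ct = 0.3961

0.3961


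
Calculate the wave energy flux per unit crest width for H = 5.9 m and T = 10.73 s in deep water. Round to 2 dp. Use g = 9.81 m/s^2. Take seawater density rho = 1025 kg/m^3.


P = rho * g^2 * H^2 * T / (32 * pi)
P = 1025 * 9.81^2 * 5.9^2 * 10.73 / (32 * pi)
P = 1025 * 96.2361 * 34.8100 * 10.73 / 100.53096
P = 366493.08 W/m

366493.08


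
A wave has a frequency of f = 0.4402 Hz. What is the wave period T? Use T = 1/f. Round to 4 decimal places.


T = 1 / f
T = 1 / 0.4402
T = 2.2717 s

2.2717


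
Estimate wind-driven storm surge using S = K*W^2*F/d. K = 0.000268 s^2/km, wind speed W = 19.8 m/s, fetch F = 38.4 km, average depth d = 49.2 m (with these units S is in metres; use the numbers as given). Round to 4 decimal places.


S = K * W^2 * F / d
W^2 = 19.8^2 = 392.04
S = 0.000268 * 392.04 * 38.4 / 49.2
Numerator = 0.000268 * 392.04 * 38.4 = 4.034562
S = 4.034562 / 49.2 = 0.0820 m

0.0820


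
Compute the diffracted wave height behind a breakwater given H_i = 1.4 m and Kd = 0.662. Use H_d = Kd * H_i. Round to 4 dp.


H_d = Kd * H_i
H_d = 0.662 * 1.4
H_d = 0.9268 m

0.9268


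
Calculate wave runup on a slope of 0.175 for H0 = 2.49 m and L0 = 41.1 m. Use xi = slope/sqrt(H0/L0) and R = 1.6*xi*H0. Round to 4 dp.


xi = slope / sqrt(H0/L0)
H0/L0 = 2.49/41.1 = 0.060584
sqrt(0.060584) = 0.246138
xi = 0.175 / 0.246138 = 0.710983
R = 1.6 * xi * H0 = 1.6 * 0.710983 * 2.49
R = 2.8326 m

2.8326


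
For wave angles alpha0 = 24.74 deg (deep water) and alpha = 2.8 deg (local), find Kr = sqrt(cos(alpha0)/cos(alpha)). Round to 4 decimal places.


Kr = sqrt(cos(alpha0) / cos(alpha))
cos(24.74) = 0.908216
cos(2.8) = 0.998806
Kr = sqrt(0.908216 / 0.998806)
Kr = sqrt(0.909302)
Kr = 0.9536

0.9536


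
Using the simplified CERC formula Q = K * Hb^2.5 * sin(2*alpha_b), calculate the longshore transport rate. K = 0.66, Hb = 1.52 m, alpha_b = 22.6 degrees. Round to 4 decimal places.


Q = K * Hb^2.5 * sin(2 * alpha_b)
Hb^2.5 = 1.52^2.5 = 2.848452
sin(2 * 22.6) = sin(45.2) = 0.709571
Q = 0.66 * 2.848452 * 0.709571
Q = 1.3340 m^3/s

1.3340


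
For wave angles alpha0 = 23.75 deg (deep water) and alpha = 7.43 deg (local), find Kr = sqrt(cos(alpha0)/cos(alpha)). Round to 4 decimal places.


Kr = sqrt(cos(alpha0) / cos(alpha))
cos(23.75) = 0.915311
cos(7.43) = 0.991604
Kr = sqrt(0.915311 / 0.991604)
Kr = sqrt(0.923062)
Kr = 0.9608

0.9608


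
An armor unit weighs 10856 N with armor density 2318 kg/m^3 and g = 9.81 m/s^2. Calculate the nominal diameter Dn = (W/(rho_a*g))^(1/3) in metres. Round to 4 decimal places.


V = W / (rho_a * g)
V = 10856 / (2318 * 9.81)
V = 10856 / 22739.58
V = 0.477405 m^3
Dn = V^(1/3) = 0.477405^(1/3)
Dn = 0.7816 m

0.7816


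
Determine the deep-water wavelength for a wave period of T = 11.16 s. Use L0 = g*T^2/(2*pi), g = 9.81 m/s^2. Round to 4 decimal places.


L0 = g * T^2 / (2 * pi)
L0 = 9.81 * 11.16^2 / (2 * pi)
L0 = 9.81 * 124.5456 / 6.28319
L0 = 1221.7923 / 6.28319
L0 = 194.4543 m

194.4543


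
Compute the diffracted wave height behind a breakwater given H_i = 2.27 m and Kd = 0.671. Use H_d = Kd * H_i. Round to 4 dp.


H_d = Kd * H_i
H_d = 0.671 * 2.27
H_d = 1.5232 m

1.5232


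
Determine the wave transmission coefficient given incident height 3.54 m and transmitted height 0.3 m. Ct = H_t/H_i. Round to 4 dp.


Ct = H_t / H_i
Ct = 0.3 / 3.54
Ct = 0.0847

0.0847


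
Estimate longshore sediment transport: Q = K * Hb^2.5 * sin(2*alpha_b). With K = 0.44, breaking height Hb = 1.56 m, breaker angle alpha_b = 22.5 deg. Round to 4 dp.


Q = K * Hb^2.5 * sin(2 * alpha_b)
Hb^2.5 = 1.56^2.5 = 3.039565
sin(2 * 22.5) = sin(45.0) = 0.707107
Q = 0.44 * 3.039565 * 0.707107
Q = 0.9457 m^3/s

0.9457


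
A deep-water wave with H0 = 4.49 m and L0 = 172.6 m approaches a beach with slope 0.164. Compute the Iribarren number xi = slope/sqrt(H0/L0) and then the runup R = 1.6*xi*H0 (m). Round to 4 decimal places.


xi = slope / sqrt(H0/L0)
H0/L0 = 4.49/172.6 = 0.026014
sqrt(0.026014) = 0.161288
xi = 0.164 / 0.161288 = 1.016813
R = 1.6 * xi * H0 = 1.6 * 1.016813 * 4.49
R = 7.3048 m

7.3048


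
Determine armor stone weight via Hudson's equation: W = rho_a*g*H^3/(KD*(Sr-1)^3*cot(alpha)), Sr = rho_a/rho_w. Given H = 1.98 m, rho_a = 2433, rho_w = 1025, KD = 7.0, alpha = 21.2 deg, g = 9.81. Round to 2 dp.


Sr = rho_a / rho_w = 2433 / 1025 = 2.373659
(Sr - 1) = 1.373659
(Sr - 1)^3 = 2.592008
cot(21.2) = 1 / tan(21.2) = 1 / 0.387874 = 2.578154
Numerator = 2433 * 9.81 * 1.98^3 = 185270.6764
Denominator = 7.0 * 2.592008 * 2.578154 = 46.778172
W = 185270.6764 / 46.778172
W = 3960.62 N

3960.62


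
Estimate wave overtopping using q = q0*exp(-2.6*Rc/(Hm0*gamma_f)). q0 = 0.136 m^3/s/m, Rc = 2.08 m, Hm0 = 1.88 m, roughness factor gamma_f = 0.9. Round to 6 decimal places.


q = q0 * exp(-2.6 * Rc / (Hm0 * gamma_f))
Exponent = -2.6 * 2.08 / (1.88 * 0.9)
= -2.6 * 2.08 / 1.6920
= -3.196217
exp(-3.196217) = 0.040917
q = 0.136 * 0.040917
q = 0.005565 m^3/s/m

0.005565


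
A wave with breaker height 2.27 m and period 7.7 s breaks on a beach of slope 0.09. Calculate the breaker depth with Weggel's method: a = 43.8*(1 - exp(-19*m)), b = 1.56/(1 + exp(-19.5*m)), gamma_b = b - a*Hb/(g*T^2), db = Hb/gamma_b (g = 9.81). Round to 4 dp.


a = 43.8 * (1 - exp(-19 * m))
exp(-19 * 0.09) = exp(-1.7100) = 0.180866
a = 43.8 * (1 - 0.180866) = 35.878078
b = 1.56 / (1 + exp(-19.5 * m))
exp(-19.5 * 0.09) = exp(-1.7550) = 0.172907
b = 1.56 / (1 + 0.172907) = 1.330028
Hb / (g * T^2) = 2.27 / (9.81 * 7.7^2) = 2.27 / 581.6349 = 0.00390279
gamma_b = b - a * Hb/(g*T^2) = 1.330028 - 35.878078 * 0.00390279 = 1.190004
db = Hb / gamma_b = 2.27 / 1.190004
db = 1.9076 m

1.9076


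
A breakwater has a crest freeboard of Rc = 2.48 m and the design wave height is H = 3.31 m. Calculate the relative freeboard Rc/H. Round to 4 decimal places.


Relative freeboard = Rc / H
= 2.48 / 3.31
= 0.7492

0.7492


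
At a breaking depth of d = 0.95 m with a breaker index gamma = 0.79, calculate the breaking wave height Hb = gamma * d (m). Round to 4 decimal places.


Hb = gamma * d
Hb = 0.79 * 0.95
Hb = 0.7505 m

0.7505


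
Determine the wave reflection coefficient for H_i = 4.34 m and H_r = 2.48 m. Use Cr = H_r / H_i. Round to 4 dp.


Cr = H_r / H_i
Cr = 2.48 / 4.34
Cr = 0.5714

0.5714


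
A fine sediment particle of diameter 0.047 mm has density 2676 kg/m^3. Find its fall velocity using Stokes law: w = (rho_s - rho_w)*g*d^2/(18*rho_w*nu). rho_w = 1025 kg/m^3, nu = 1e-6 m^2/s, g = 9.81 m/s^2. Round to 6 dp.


w = (rho_s - rho_w) * g * d^2 / (18 * rho_w * nu)
d = 0.047 mm = 0.000047 m
rho_s - rho_w = 2676 - 1025 = 1651
Numerator = 1651 * 9.81 * (0.000047)^2 = 0.000035777649
Denominator = 18 * 1025 * 1e-6 = 0.018450
w = 0.001939 m/s

0.001939


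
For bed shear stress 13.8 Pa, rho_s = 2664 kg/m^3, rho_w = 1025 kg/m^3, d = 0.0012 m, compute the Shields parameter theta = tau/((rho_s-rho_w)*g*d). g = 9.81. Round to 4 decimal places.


theta = tau / ((rho_s - rho_w) * g * d)
rho_s - rho_w = 2664 - 1025 = 1639
Denominator = 1639 * 9.81 * 0.0012 = 19.294308
theta = 13.8 / 19.294308
theta = 0.7152

0.7152


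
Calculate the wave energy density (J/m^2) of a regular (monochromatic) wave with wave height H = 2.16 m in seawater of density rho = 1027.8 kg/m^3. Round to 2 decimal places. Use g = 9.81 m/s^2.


E = (1/8) * rho * g * H^2
E = (1/8) * 1027.8 * 9.81 * 2.16^2
E = 0.125 * 1027.8 * 9.81 * 4.6656
E = 5880.24 J/m^2

5880.24


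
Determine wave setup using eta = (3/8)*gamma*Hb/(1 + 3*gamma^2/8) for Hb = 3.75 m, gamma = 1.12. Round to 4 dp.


eta = (3/8) * gamma * Hb / (1 + 3*gamma^2/8)
Numerator = (3/8) * 1.12 * 3.75 = 1.575000
Denominator = 1 + 3*1.12^2/8 = 1 + 0.470400 = 1.470400
eta = 1.575000 / 1.470400
eta = 1.0711 m

1.0711


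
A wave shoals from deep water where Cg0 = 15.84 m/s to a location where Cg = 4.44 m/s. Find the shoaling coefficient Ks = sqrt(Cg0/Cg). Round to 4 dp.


Ks = sqrt(Cg0 / Cg)
Ks = sqrt(15.84 / 4.44)
Ks = sqrt(3.5676)
Ks = 1.8888

1.8888


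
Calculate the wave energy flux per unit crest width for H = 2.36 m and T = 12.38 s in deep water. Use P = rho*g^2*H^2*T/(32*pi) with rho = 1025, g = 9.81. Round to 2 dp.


P = rho * g^2 * H^2 * T / (32 * pi)
P = 1025 * 9.81^2 * 2.36^2 * 12.38 / (32 * pi)
P = 1025 * 96.2361 * 5.5696 * 12.38 / 100.53096
P = 67656.06 W/m

67656.06


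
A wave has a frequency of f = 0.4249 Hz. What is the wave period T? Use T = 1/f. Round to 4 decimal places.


T = 1 / f
T = 1 / 0.4249
T = 2.3535 s

2.3535


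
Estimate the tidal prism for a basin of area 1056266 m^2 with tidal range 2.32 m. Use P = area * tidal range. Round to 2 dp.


Tidal prism = Area * Tidal range
P = 1056266 * 2.32
P = 2450537.12 m^3

2450537.12


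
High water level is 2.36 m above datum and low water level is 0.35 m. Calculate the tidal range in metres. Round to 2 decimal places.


Tidal range = High water - Low water
Tidal range = 2.36 - (0.35)
Tidal range = 2.01 m

2.01


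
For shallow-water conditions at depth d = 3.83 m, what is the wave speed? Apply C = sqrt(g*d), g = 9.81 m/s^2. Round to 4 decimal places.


Using the shallow-water approximation:
C = sqrt(g * d) = sqrt(9.81 * 3.83)
C = sqrt(37.5723)
C = 6.1296 m/s

6.1296


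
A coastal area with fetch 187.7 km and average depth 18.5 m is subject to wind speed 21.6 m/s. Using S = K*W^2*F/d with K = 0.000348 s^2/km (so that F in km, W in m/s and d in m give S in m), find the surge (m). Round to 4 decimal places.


S = K * W^2 * F / d
W^2 = 21.6^2 = 466.56
S = 0.000348 * 466.56 * 187.7 / 18.5
Numerator = 0.000348 * 466.56 * 187.7 = 30.475513
S = 30.475513 / 18.5 = 1.6473 m

1.6473


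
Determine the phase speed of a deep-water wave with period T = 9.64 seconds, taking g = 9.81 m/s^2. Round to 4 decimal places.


We use the deep-water celerity formula:
C = g * T / (2 * pi)
C = 9.81 * 9.64 / (2 * 3.14159...)
C = 94.568400 / 6.283185
C = 15.0510 m/s

15.0510


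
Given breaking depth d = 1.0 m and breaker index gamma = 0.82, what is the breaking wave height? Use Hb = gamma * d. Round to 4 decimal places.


Hb = gamma * d
Hb = 0.82 * 1.0
Hb = 0.8200 m

0.8200


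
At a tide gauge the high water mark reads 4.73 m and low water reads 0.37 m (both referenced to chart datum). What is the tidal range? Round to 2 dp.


Tidal range = High water - Low water
Tidal range = 4.73 - (0.37)
Tidal range = 4.36 m

4.36


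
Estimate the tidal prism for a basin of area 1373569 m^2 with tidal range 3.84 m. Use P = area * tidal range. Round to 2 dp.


Tidal prism = Area * Tidal range
P = 1373569 * 3.84
P = 5274504.96 m^3

5274504.96


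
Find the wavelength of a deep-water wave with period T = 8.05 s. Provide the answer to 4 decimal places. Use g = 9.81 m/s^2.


L0 = g * T^2 / (2 * pi)
L0 = 9.81 * 8.05^2 / (2 * pi)
L0 = 9.81 * 64.8025 / 6.28319
L0 = 635.7125 / 6.28319
L0 = 101.1768 m

101.1768


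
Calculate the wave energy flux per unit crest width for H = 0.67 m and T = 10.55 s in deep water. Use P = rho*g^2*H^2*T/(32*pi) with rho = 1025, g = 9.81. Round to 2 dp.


P = rho * g^2 * H^2 * T / (32 * pi)
P = 1025 * 9.81^2 * 0.67^2 * 10.55 / (32 * pi)
P = 1025 * 96.2361 * 0.4489 * 10.55 / 100.53096
P = 4646.91 W/m

4646.91


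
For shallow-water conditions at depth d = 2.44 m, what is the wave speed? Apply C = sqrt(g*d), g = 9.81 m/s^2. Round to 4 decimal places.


Using the shallow-water approximation:
C = sqrt(g * d) = sqrt(9.81 * 2.44)
C = sqrt(23.9364)
C = 4.8925 m/s

4.8925


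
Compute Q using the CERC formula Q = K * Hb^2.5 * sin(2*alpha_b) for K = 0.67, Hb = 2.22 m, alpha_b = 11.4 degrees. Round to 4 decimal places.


Q = K * Hb^2.5 * sin(2 * alpha_b)
Hb^2.5 = 2.22^2.5 = 7.343151
sin(2 * 11.4) = sin(22.8) = 0.387516
Q = 0.67 * 7.343151 * 0.387516
Q = 1.9065 m^3/s

1.9065


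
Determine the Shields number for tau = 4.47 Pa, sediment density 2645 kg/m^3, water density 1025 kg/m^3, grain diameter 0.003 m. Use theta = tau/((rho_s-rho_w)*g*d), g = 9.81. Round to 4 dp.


theta = tau / ((rho_s - rho_w) * g * d)
rho_s - rho_w = 2645 - 1025 = 1620
Denominator = 1620 * 9.81 * 0.003 = 47.676600
theta = 4.47 / 47.676600
theta = 0.0938

0.0938


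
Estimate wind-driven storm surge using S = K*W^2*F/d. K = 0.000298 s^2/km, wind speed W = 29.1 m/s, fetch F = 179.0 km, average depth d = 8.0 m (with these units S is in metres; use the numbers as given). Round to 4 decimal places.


S = K * W^2 * F / d
W^2 = 29.1^2 = 846.81
S = 0.000298 * 846.81 * 179.0 / 8.0
Numerator = 0.000298 * 846.81 * 179.0 = 45.170539
S = 45.170539 / 8.0 = 5.6463 m

5.6463


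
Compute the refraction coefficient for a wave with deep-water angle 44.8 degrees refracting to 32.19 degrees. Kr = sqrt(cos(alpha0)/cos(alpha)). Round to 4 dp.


Kr = sqrt(cos(alpha0) / cos(alpha))
cos(44.8) = 0.709571
cos(32.19) = 0.846286
Kr = sqrt(0.709571 / 0.846286)
Kr = sqrt(0.838452)
Kr = 0.9157

0.9157


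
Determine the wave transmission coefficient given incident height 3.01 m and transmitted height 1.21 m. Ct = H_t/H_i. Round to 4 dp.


Ct = H_t / H_i
Ct = 1.21 / 3.01
Ct = 0.4020

0.4020


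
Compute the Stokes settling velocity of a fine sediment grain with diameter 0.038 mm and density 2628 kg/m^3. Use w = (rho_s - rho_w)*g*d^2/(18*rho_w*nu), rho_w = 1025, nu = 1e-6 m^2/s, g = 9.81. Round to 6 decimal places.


w = (rho_s - rho_w) * g * d^2 / (18 * rho_w * nu)
d = 0.038 mm = 0.000038 m
rho_s - rho_w = 2628 - 1025 = 1603
Numerator = 1603 * 9.81 * (0.000038)^2 = 0.000022707521
Denominator = 18 * 1025 * 1e-6 = 0.018450
w = 0.001231 m/s

0.001231


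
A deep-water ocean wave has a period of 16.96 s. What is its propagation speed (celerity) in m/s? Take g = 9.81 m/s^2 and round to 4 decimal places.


We use the deep-water celerity formula:
C = g * T / (2 * pi)
C = 9.81 * 16.96 / (2 * 3.14159...)
C = 166.377600 / 6.283185
C = 26.4798 m/s

26.4798


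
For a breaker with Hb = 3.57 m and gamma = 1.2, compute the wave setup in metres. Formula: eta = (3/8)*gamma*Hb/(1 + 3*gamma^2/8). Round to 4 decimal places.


eta = (3/8) * gamma * Hb / (1 + 3*gamma^2/8)
Numerator = (3/8) * 1.2 * 3.57 = 1.606500
Denominator = 1 + 3*1.2^2/8 = 1 + 0.540000 = 1.540000
eta = 1.606500 / 1.540000
eta = 1.0432 m

1.0432


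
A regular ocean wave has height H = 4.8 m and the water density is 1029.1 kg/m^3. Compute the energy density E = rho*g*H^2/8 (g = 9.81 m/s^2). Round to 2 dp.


E = (1/8) * rho * g * H^2
E = (1/8) * 1029.1 * 9.81 * 4.8^2
E = 0.125 * 1029.1 * 9.81 * 23.0400
E = 29074.96 J/m^2

29074.96


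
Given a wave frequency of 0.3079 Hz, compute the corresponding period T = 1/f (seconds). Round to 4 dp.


T = 1 / f
T = 1 / 0.3079
T = 3.2478 s

3.2478


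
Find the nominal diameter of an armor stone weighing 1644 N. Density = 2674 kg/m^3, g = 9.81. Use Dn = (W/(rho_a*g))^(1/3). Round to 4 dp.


V = W / (rho_a * g)
V = 1644 / (2674 * 9.81)
V = 1644 / 26231.94
V = 0.062672 m^3
Dn = V^(1/3) = 0.062672^(1/3)
Dn = 0.3972 m

0.3972


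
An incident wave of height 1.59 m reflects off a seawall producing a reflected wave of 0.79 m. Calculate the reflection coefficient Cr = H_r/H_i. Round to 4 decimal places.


Cr = H_r / H_i
Cr = 0.79 / 1.59
Cr = 0.4969

0.4969


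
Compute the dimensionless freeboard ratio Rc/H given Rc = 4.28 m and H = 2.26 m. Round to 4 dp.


Relative freeboard = Rc / H
= 4.28 / 2.26
= 1.8938

1.8938


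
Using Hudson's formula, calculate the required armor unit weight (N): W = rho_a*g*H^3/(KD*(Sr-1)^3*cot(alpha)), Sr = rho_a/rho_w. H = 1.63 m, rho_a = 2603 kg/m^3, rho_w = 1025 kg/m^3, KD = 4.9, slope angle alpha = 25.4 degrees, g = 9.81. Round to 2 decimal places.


Sr = rho_a / rho_w = 2603 / 1025 = 2.539512
(Sr - 1) = 1.539512
(Sr - 1)^3 = 3.648794
cot(25.4) = 1 / tan(25.4) = 1 / 0.474835 = 2.105995
Numerator = 2603 * 9.81 * 1.63^3 = 110587.4869
Denominator = 4.9 * 3.648794 * 2.105995 = 37.653282
W = 110587.4869 / 37.653282
W = 2936.99 N

2936.99


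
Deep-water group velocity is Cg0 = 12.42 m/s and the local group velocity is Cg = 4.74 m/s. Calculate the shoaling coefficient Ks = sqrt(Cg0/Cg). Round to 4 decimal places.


Ks = sqrt(Cg0 / Cg)
Ks = sqrt(12.42 / 4.74)
Ks = sqrt(2.6203)
Ks = 1.6187

1.6187


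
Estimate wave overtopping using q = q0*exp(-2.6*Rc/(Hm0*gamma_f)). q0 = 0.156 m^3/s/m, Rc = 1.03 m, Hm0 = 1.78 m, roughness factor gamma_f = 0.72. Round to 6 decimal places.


q = q0 * exp(-2.6 * Rc / (Hm0 * gamma_f))
Exponent = -2.6 * 1.03 / (1.78 * 0.72)
= -2.6 * 1.03 / 1.2816
= -2.089576
exp(-2.089576) = 0.123740
q = 0.156 * 0.123740
q = 0.019303 m^3/s/m

0.019303


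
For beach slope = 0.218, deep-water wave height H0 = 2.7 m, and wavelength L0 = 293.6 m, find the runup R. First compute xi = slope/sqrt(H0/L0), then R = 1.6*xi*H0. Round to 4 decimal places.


xi = slope / sqrt(H0/L0)
H0/L0 = 2.7/293.6 = 0.009196
sqrt(0.009196) = 0.095897
xi = 0.218 / 0.095897 = 2.273278
R = 1.6 * xi * H0 = 1.6 * 2.273278 * 2.7
R = 9.8206 m

9.8206


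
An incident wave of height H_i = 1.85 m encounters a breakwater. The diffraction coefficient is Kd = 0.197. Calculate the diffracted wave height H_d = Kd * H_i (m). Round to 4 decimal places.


H_d = Kd * H_i
H_d = 0.197 * 1.85
H_d = 0.3645 m

0.3645


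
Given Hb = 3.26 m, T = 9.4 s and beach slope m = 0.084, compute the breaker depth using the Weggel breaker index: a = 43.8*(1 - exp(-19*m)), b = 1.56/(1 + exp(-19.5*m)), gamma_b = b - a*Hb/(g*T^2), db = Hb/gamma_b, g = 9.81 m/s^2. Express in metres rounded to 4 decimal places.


a = 43.8 * (1 - exp(-19 * m))
exp(-19 * 0.084) = exp(-1.5960) = 0.202706
a = 43.8 * (1 - 0.202706) = 34.921489
b = 1.56 / (1 + exp(-19.5 * m))
exp(-19.5 * 0.084) = exp(-1.6380) = 0.194368
b = 1.56 / (1 + 0.194368) = 1.306130
Hb / (g * T^2) = 3.26 / (9.81 * 9.4^2) = 3.26 / 866.8116 = 0.00376091
gamma_b = b - a * Hb/(g*T^2) = 1.306130 - 34.921489 * 0.00376091 = 1.174793
db = Hb / gamma_b = 3.26 / 1.174793
db = 2.7750 m

2.7750


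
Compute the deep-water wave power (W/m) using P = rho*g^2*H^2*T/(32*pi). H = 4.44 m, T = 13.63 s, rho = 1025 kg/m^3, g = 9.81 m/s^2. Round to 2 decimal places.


P = rho * g^2 * H^2 * T / (32 * pi)
P = 1025 * 9.81^2 * 4.44^2 * 13.63 / (32 * pi)
P = 1025 * 96.2361 * 19.7136 * 13.63 / 100.53096
P = 263647.60 W/m

263647.60


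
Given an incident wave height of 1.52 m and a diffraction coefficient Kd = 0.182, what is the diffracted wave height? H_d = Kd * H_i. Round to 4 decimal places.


H_d = Kd * H_i
H_d = 0.182 * 1.52
H_d = 0.2766 m

0.2766


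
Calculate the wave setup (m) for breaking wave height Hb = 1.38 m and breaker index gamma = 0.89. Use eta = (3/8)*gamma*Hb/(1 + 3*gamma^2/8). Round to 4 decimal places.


eta = (3/8) * gamma * Hb / (1 + 3*gamma^2/8)
Numerator = (3/8) * 0.89 * 1.38 = 0.460575
Denominator = 1 + 3*0.89^2/8 = 1 + 0.297038 = 1.297038
eta = 0.460575 / 1.297038
eta = 0.3551 m

0.3551


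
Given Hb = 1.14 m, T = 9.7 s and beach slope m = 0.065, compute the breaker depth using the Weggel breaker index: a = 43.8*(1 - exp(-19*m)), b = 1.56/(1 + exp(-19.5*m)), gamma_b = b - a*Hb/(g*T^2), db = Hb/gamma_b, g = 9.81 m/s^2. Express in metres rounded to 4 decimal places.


a = 43.8 * (1 - exp(-19 * m))
exp(-19 * 0.065) = exp(-1.2350) = 0.290835
a = 43.8 * (1 - 0.290835) = 31.061437
b = 1.56 / (1 + exp(-19.5 * m))
exp(-19.5 * 0.065) = exp(-1.2675) = 0.281535
b = 1.56 / (1 + 0.281535) = 1.217291
Hb / (g * T^2) = 1.14 / (9.81 * 9.7^2) = 1.14 / 923.0229 = 0.00123507
gamma_b = b - a * Hb/(g*T^2) = 1.217291 - 31.061437 * 0.00123507 = 1.178927
db = Hb / gamma_b = 1.14 / 1.178927
db = 0.9670 m

0.9670


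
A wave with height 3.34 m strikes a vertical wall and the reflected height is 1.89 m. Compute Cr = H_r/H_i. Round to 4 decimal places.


Cr = H_r / H_i
Cr = 1.89 / 3.34
Cr = 0.5659

0.5659


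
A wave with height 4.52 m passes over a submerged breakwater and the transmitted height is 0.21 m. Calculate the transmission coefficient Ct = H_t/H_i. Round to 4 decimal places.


Ct = H_t / H_i
Ct = 0.21 / 4.52
Ct = 0.0465

0.0465


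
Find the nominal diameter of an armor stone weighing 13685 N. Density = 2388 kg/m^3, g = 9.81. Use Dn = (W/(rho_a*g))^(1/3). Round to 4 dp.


V = W / (rho_a * g)
V = 13685 / (2388 * 9.81)
V = 13685 / 23426.28
V = 0.584173 m^3
Dn = V^(1/3) = 0.584173^(1/3)
Dn = 0.8360 m

0.8360


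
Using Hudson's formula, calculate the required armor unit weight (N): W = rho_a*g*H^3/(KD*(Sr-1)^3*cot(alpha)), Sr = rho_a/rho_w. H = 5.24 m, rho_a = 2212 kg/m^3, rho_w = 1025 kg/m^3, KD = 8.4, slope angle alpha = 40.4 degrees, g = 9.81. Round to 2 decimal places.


Sr = rho_a / rho_w = 2212 / 1025 = 2.158049
(Sr - 1) = 1.158049
(Sr - 1)^3 = 1.553033
cot(40.4) = 1 / tan(40.4) = 1 / 0.851067 = 1.174996
Numerator = 2212 * 9.81 * 5.24^3 = 3122108.4950
Denominator = 8.4 * 1.553033 * 1.174996 = 15.328380
W = 3122108.4950 / 15.328380
W = 203681.58 N

203681.58


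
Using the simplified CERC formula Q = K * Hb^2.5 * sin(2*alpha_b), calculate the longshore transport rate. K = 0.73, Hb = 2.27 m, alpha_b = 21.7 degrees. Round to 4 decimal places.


Q = K * Hb^2.5 * sin(2 * alpha_b)
Hb^2.5 = 2.27^2.5 = 7.763627
sin(2 * 21.7) = sin(43.4) = 0.687088
Q = 0.73 * 7.763627 * 0.687088
Q = 3.8940 m^3/s

3.8940


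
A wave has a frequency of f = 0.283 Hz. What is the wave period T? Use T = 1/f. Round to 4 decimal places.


T = 1 / f
T = 1 / 0.283
T = 3.5336 s

3.5336


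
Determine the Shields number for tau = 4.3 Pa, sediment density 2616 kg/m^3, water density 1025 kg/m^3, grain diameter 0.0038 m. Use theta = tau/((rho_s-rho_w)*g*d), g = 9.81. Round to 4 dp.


theta = tau / ((rho_s - rho_w) * g * d)
rho_s - rho_w = 2616 - 1025 = 1591
Denominator = 1591 * 9.81 * 0.0038 = 59.309298
theta = 4.3 / 59.309298
theta = 0.0725

0.0725


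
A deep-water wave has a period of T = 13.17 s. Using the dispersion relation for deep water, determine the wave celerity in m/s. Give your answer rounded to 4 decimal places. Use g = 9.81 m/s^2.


We use the deep-water celerity formula:
C = g * T / (2 * pi)
C = 9.81 * 13.17 / (2 * 3.14159...)
C = 129.197700 / 6.283185
C = 20.5625 m/s

20.5625


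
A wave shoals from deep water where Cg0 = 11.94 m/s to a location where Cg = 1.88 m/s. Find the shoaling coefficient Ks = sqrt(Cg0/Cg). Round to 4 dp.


Ks = sqrt(Cg0 / Cg)
Ks = sqrt(11.94 / 1.88)
Ks = sqrt(6.3511)
Ks = 2.5201

2.5201


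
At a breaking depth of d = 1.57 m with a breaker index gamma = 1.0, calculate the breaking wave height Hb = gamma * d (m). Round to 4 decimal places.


Hb = gamma * d
Hb = 1.0 * 1.57
Hb = 1.5700 m

1.5700


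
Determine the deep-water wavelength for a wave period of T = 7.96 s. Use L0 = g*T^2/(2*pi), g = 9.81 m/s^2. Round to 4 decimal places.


L0 = g * T^2 / (2 * pi)
L0 = 9.81 * 7.96^2 / (2 * pi)
L0 = 9.81 * 63.3616 / 6.28319
L0 = 621.5773 / 6.28319
L0 = 98.9271 m

98.9271


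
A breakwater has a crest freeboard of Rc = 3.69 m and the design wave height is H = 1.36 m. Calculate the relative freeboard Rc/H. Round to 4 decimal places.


Relative freeboard = Rc / H
= 3.69 / 1.36
= 2.7132

2.7132


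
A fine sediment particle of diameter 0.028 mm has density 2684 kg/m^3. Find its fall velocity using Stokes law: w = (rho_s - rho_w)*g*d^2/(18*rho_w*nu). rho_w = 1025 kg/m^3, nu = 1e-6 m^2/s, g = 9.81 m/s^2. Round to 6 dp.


w = (rho_s - rho_w) * g * d^2 / (18 * rho_w * nu)
d = 0.028 mm = 0.000028 m
rho_s - rho_w = 2684 - 1025 = 1659
Numerator = 1659 * 9.81 * (0.000028)^2 = 0.000012759435
Denominator = 18 * 1025 * 1e-6 = 0.018450
w = 0.000692 m/s

0.000692


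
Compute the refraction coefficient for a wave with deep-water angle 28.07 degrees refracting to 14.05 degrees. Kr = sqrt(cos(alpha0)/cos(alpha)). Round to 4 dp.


Kr = sqrt(cos(alpha0) / cos(alpha))
cos(28.07) = 0.882373
cos(14.05) = 0.970084
Kr = sqrt(0.882373 / 0.970084)
Kr = sqrt(0.909584)
Kr = 0.9537

0.9537


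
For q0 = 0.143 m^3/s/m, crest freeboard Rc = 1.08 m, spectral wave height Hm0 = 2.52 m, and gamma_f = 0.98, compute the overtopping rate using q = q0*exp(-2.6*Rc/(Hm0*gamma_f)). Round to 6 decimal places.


q = q0 * exp(-2.6 * Rc / (Hm0 * gamma_f))
Exponent = -2.6 * 1.08 / (2.52 * 0.98)
= -2.6 * 1.08 / 2.4696
= -1.137026
exp(-1.137026) = 0.320772
q = 0.143 * 0.320772
q = 0.045870 m^3/s/m

0.045870


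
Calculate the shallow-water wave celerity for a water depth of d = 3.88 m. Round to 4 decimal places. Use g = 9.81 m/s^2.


Using the shallow-water approximation:
C = sqrt(g * d) = sqrt(9.81 * 3.88)
C = sqrt(38.0628)
C = 6.1695 m/s

6.1695


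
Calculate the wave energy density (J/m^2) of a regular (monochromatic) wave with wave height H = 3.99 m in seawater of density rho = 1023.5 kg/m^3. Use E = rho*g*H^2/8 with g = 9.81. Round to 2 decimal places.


E = (1/8) * rho * g * H^2
E = (1/8) * 1023.5 * 9.81 * 3.99^2
E = 0.125 * 1023.5 * 9.81 * 15.9201
E = 19980.79 J/m^2

19980.79


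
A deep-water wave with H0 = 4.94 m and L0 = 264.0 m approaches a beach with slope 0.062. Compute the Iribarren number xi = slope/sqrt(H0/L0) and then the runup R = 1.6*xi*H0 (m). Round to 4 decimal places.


xi = slope / sqrt(H0/L0)
H0/L0 = 4.94/264.0 = 0.018712
sqrt(0.018712) = 0.136792
xi = 0.062 / 0.136792 = 0.453242
R = 1.6 * xi * H0 = 1.6 * 0.453242 * 4.94
R = 3.5824 m

3.5824


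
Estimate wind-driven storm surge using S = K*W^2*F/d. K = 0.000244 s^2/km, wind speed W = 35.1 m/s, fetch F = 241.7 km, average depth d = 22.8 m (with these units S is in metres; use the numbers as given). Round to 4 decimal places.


S = K * W^2 * F / d
W^2 = 35.1^2 = 1232.01
S = 0.000244 * 1232.01 * 241.7 / 22.8
Numerator = 0.000244 * 1232.01 * 241.7 = 72.657543
S = 72.657543 / 22.8 = 3.1867 m

3.1867


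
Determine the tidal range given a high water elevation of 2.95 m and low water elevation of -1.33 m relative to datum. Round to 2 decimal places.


Tidal range = High water - Low water
Tidal range = 2.95 - (-1.33)
Tidal range = 4.28 m

4.28


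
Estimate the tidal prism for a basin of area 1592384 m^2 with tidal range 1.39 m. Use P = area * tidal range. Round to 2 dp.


Tidal prism = Area * Tidal range
P = 1592384 * 1.39
P = 2213413.76 m^3

2213413.76


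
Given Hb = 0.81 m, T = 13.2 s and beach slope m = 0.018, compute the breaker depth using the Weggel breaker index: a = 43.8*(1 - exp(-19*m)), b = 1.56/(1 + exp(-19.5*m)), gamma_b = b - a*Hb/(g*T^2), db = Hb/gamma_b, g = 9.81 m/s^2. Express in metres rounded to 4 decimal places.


a = 43.8 * (1 - exp(-19 * m))
exp(-19 * 0.018) = exp(-0.3420) = 0.710348
a = 43.8 * (1 - 0.710348) = 12.686749
b = 1.56 / (1 + exp(-19.5 * m))
exp(-19.5 * 0.018) = exp(-0.3510) = 0.703984
b = 1.56 / (1 + 0.703984) = 0.915502
Hb / (g * T^2) = 0.81 / (9.81 * 13.2^2) = 0.81 / 1709.2944 = 0.00047388
gamma_b = b - a * Hb/(g*T^2) = 0.915502 - 12.686749 * 0.00047388 = 0.909490
db = Hb / gamma_b = 0.81 / 0.909490
db = 0.8906 m

0.8906


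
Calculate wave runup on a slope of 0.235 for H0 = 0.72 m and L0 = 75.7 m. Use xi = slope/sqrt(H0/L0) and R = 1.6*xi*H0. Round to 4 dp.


xi = slope / sqrt(H0/L0)
H0/L0 = 0.72/75.7 = 0.009511
sqrt(0.009511) = 0.097526
xi = 0.235 / 0.097526 = 2.409626
R = 1.6 * xi * H0 = 1.6 * 2.409626 * 0.72
R = 2.7759 m

2.7759


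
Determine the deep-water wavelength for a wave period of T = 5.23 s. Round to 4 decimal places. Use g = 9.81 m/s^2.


L0 = g * T^2 / (2 * pi)
L0 = 9.81 * 5.23^2 / (2 * pi)
L0 = 9.81 * 27.3529 / 6.28319
L0 = 268.3319 / 6.28319
L0 = 42.7064 m

42.7064


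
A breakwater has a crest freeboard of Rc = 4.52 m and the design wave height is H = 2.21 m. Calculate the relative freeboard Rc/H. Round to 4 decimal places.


Relative freeboard = Rc / H
= 4.52 / 2.21
= 2.0452

2.0452


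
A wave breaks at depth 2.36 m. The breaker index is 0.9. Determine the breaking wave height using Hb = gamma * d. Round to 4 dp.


Hb = gamma * d
Hb = 0.9 * 2.36
Hb = 2.1240 m

2.1240


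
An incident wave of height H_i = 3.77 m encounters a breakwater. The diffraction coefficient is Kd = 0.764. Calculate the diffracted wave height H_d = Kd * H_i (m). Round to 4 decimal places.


H_d = Kd * H_i
H_d = 0.764 * 3.77
H_d = 2.8803 m

2.8803


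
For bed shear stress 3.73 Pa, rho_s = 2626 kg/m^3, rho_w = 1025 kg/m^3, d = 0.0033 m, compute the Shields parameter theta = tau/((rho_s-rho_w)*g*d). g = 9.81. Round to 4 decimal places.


theta = tau / ((rho_s - rho_w) * g * d)
rho_s - rho_w = 2626 - 1025 = 1601
Denominator = 1601 * 9.81 * 0.0033 = 51.829173
theta = 3.73 / 51.829173
theta = 0.0720

0.0720


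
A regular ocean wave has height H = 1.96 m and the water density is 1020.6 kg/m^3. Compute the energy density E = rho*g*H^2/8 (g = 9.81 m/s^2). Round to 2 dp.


E = (1/8) * rho * g * H^2
E = (1/8) * 1020.6 * 9.81 * 1.96^2
E = 0.125 * 1020.6 * 9.81 * 3.8416
E = 4807.80 J/m^2

4807.80


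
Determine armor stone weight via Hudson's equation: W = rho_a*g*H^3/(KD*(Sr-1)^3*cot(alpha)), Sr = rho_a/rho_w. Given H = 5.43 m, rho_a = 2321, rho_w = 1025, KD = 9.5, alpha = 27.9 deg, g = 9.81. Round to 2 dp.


Sr = rho_a / rho_w = 2321 / 1025 = 2.264390
(Sr - 1) = 1.264390
(Sr - 1)^3 = 2.021359
cot(27.9) = 1 / tan(27.9) = 1 / 0.529473 = 1.888671
Numerator = 2321 * 9.81 * 5.43^3 = 3645386.9674
Denominator = 9.5 * 2.021359 * 1.888671 = 36.267983
W = 3645386.9674 / 36.267983
W = 100512.54 N

100512.54


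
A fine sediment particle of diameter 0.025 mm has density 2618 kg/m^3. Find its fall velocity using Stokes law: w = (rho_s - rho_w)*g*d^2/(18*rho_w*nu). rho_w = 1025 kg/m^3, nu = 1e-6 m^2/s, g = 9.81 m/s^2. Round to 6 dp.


w = (rho_s - rho_w) * g * d^2 / (18 * rho_w * nu)
d = 0.025 mm = 0.000025 m
rho_s - rho_w = 2618 - 1025 = 1593
Numerator = 1593 * 9.81 * (0.000025)^2 = 0.000009767081
Denominator = 18 * 1025 * 1e-6 = 0.018450
w = 0.000529 m/s

0.000529


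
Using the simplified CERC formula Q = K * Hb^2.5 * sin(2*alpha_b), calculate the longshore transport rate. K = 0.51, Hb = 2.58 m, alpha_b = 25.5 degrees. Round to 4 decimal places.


Q = K * Hb^2.5 * sin(2 * alpha_b)
Hb^2.5 = 2.58^2.5 = 10.691762
sin(2 * 25.5) = sin(51.0) = 0.777146
Q = 0.51 * 10.691762 * 0.777146
Q = 4.2376 m^3/s

4.2376


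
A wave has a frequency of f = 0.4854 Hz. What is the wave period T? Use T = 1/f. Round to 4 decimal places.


T = 1 / f
T = 1 / 0.4854
T = 2.0602 s

2.0602


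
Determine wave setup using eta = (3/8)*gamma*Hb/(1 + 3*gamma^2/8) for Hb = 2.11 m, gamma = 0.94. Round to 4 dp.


eta = (3/8) * gamma * Hb / (1 + 3*gamma^2/8)
Numerator = (3/8) * 0.94 * 2.11 = 0.743775
Denominator = 1 + 3*0.94^2/8 = 1 + 0.331350 = 1.331350
eta = 0.743775 / 1.331350
eta = 0.5587 m

0.5587


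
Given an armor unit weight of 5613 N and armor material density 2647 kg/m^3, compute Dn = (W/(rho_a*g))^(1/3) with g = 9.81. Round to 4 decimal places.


V = W / (rho_a * g)
V = 5613 / (2647 * 9.81)
V = 5613 / 25967.07
V = 0.216158 m^3
Dn = V^(1/3) = 0.216158^(1/3)
Dn = 0.6001 m

0.6001


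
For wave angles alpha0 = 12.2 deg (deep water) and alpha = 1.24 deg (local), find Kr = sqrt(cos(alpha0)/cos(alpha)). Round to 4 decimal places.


Kr = sqrt(cos(alpha0) / cos(alpha))
cos(12.2) = 0.977416
cos(1.24) = 0.999766
Kr = sqrt(0.977416 / 0.999766)
Kr = sqrt(0.977645)
Kr = 0.9888

0.9888


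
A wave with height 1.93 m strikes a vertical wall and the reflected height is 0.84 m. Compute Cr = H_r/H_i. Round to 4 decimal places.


Cr = H_r / H_i
Cr = 0.84 / 1.93
Cr = 0.4352

0.4352


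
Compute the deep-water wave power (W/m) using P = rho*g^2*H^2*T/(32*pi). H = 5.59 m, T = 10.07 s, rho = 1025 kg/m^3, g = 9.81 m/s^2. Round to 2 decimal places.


P = rho * g^2 * H^2 * T / (32 * pi)
P = 1025 * 9.81^2 * 5.59^2 * 10.07 / (32 * pi)
P = 1025 * 96.2361 * 31.2481 * 10.07 / 100.53096
P = 308755.79 W/m

308755.79


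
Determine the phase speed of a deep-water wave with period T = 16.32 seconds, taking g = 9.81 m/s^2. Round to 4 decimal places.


We use the deep-water celerity formula:
C = g * T / (2 * pi)
C = 9.81 * 16.32 / (2 * 3.14159...)
C = 160.099200 / 6.283185
C = 25.4806 m/s

25.4806


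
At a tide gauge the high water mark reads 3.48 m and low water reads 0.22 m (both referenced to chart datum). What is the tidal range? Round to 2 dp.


Tidal range = High water - Low water
Tidal range = 3.48 - (0.22)
Tidal range = 3.26 m

3.26


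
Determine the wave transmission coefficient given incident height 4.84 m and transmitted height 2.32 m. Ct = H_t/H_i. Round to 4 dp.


Ct = H_t / H_i
Ct = 2.32 / 4.84
Ct = 0.4793

0.4793


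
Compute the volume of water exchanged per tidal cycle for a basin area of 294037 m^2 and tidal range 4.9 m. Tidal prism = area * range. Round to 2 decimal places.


Tidal prism = Area * Tidal range
P = 294037 * 4.9
P = 1440781.30 m^3

1440781.30


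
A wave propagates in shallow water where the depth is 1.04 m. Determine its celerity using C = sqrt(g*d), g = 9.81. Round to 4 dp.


Using the shallow-water approximation:
C = sqrt(g * d) = sqrt(9.81 * 1.04)
C = sqrt(10.2024)
C = 3.1941 m/s

3.1941


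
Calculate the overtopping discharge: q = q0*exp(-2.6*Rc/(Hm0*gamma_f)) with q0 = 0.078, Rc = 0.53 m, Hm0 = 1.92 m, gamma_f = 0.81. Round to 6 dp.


q = q0 * exp(-2.6 * Rc / (Hm0 * gamma_f))
Exponent = -2.6 * 0.53 / (1.92 * 0.81)
= -2.6 * 0.53 / 1.5552
= -0.886060
exp(-0.886060) = 0.412277
q = 0.078 * 0.412277
q = 0.032158 m^3/s/m

0.032158


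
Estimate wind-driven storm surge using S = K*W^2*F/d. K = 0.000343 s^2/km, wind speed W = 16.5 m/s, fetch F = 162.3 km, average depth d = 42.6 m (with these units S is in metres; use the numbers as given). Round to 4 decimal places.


S = K * W^2 * F / d
W^2 = 16.5^2 = 272.25
S = 0.000343 * 272.25 * 162.3 / 42.6
Numerator = 0.000343 * 272.25 * 162.3 = 15.155858
S = 15.155858 / 42.6 = 0.3558 m

0.3558


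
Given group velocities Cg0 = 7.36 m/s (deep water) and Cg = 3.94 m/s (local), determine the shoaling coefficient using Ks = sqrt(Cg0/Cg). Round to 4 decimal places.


Ks = sqrt(Cg0 / Cg)
Ks = sqrt(7.36 / 3.94)
Ks = sqrt(1.8680)
Ks = 1.3668

1.3668
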